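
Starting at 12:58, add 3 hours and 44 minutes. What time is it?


16:42

Start: 778 minutes from midnight
Add: 224 minutes
Total: 1002 minutes
Hours: 1002 ÷ 60 = 16 remainder 42


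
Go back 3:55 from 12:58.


09:03

Start: 778 minutes from midnight
Subtract: 235 minutes
Remaining: 778 - 235 = 543
Hours: 9, Minutes: 3


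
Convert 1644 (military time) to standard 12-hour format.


4:44 PM

Hour: 16
16 - 12 = 4 → PM


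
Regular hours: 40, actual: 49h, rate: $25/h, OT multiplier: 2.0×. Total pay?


$1450.00

Regular: 40h × $25 = $1000.00
Overtime: 49 - 40 = 9h
OT pay: 9h × $25 × 2.0 = $450.00
Total = $1000.00 + $450.00 = $1450.00


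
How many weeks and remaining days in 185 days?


26 weeks 3 days

Weeks: 185 ÷ 7 = 26 remainder 3


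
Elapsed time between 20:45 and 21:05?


End time in minutes: 21×60 + 5 = 1265
Start time in minutes: 20×60 + 45 = 1245
Difference = 1265 - 1245 = 20 minutes
= 0 hours 20 minutes

0h 20m


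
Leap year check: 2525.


Rules: divisible by 4 AND (not by 100 OR by 400)
2525 ÷ 4 = 631 remainder 1 → not divisible by 4
Not divisible by 4 → not a leap year

No


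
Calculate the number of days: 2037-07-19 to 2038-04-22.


277 days

From July 19, 2037 to April 22, 2038
Rest of July 2037: 31 - 19 = 12
Full months: August 31, September 30, October 31, November 30, December 31, January 31, February 2038 28, March 31
Days into April 2038: 22
Total = 12 + 31 + 30 + 31 + 30 + 31 + 31 + 28 + 31 + 22 = 277 days


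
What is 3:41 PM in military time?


Input: 3:41 PM
PM: 3 + 12 = 15

15:41


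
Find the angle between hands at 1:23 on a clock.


Hour hand = 1×30 + 23×0.5 = 41.5°
Minute hand = 23×6 = 138°
Difference = |41.5 - 138| = 96.5°

96.5°


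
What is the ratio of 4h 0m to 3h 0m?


4:3 (1.33)

Duration 1: 240 minutes
Duration 2: 180 minutes
Ratio = 240:180
GCD = 60
Simplified = 4:3
As a decimal: 4/3 ≈ 1.33


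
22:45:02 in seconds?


81902 seconds

Hours: 22 × 3600 = 79200
Minutes: 45 × 60 = 2700
Seconds: 2
Total = 79200 + 2700 + 2 = 81902


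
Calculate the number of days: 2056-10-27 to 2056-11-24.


28 days

From October 27, 2056 to November 24, 2056
Rest of October 2056: 31 - 27 = 4
Days into November 2056: 24
Total = 4 + 24 = 28 days


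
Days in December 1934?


Month: December (month 12)
December has 31 days

31 days


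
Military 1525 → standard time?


Hour: 15
15 - 12 = 3 → PM

3:25 PM


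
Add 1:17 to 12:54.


14:11

Start: 774 minutes from midnight
Add: 77 minutes
Total: 851 minutes
Hours: 851 ÷ 60 = 14 remainder 11


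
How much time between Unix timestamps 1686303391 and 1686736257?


432866 seconds (120.2 hours / 5.01 days)

Difference = 1686736257 - 1686303391 = 432866 seconds
In hours: 432866 / 3600 ≈ 120.2
In days: 432866 / 86400 ≈ 5.01


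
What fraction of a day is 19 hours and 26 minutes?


0.8097 (80.97%)

Total minutes: 19×60 + 26 = 1166
Day = 24×60 = 1440 minutes
Fraction = 1166/1440 ≈ 0.8097
As a percentage: 1166/1440 × 100 ≈ 80.97%


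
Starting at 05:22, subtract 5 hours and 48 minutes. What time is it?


23:34

Start: 322 minutes from midnight
Subtract: 348 minutes
Remaining: 322 - 348 = -26
Negative → add 24×60 = 1414
Hours: 23, Minutes: 34


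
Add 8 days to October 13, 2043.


Start: October 13, 2043
Add 8 days
October 13 + 8 = October 21, 2043

October 21, 2043


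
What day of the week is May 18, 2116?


Monday

Zeller's congruence:
q=18, m=5, k=16, j=21
h = (18 + ⌊13×6/5⌋ + 16 + ⌊16/4⌋ + ⌊21/4⌋ - 2×21) mod 7
= (18 + 15 + 16 + 4 + 5 - 42) mod 7
= 16 mod 7 = 2
h=2 → Monday


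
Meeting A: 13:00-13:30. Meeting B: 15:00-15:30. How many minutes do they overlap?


0 minutes

Meeting A: 780-810 (in minutes from midnight)
Meeting B: 900-930
Overlap start = max(780, 900) = 900
Overlap end = min(810, 930) = 810
Overlap = max(0, 810 - 900) = 0 min


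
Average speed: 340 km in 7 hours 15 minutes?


Distance: 340 km
Time: 7h 15m = 435 min = 435/60 = 29/4 hours
Speed = 340 ÷ (29/4) = 340 × 4 / 29 = 1360/29 ≈ 46.9 km/h

46.9 km/h


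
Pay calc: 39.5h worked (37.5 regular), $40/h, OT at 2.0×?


$1660.00

Regular: 37.5h × $40 = $1500.00
Overtime: 39.5 - 37.5 = 2.0h
OT pay: 2.0h × $40 × 2.0 = $160.00
Total = $1500.00 + $160.00 = $1660.00


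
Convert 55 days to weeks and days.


7 weeks 6 days

Weeks: 55 ÷ 7 = 7 remainder 6


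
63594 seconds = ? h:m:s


17h 39m 54s

Hours: 63594 ÷ 3600 = 17 remainder 2394
Minutes: 2394 ÷ 60 = 39 remainder 54
Seconds: 54


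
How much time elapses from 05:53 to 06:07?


0h 14m

End time in minutes: 6×60 + 7 = 367
Start time in minutes: 5×60 + 53 = 353
Difference = 367 - 353 = 14 minutes
= 0 hours 14 minutes


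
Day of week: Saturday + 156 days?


Start: Saturday (index 5)
(5 + 156) mod 7
= 161 mod 7
= 0
Index 0 → Monday

Monday


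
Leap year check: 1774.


Rules: divisible by 4 AND (not by 100 OR by 400)
1774 ÷ 4 = 443 remainder 2 → not divisible by 4
Not divisible by 4 → not a leap year

No


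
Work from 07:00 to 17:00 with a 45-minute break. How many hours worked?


9h 15m (555 minutes)

Total time = (17×60+0) - (7×60+0)
= 1020 - 420 = 600 min
Minus break: 600 - 45 = 555 min
= 9h 15m


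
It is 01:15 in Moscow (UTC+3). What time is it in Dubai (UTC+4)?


02:15

Time difference = UTC+4 - UTC+3 = +1 hours
New hour = (1 + 1) mod 24
= 2 mod 24 = 2
Minutes unchanged → 02:15


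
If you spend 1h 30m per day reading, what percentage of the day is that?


6.3%

Time: 90 minutes
Day: 1440 minutes
Percentage = (90/1440) × 100 ≈ 6.3%


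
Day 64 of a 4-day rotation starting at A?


Shift D

Shifts: A, B, C, D
Start: A (index 0)
Day 64: (0 + 64 - 1) mod 4
= 63 mod 4
= 3
Index 3 → shift D


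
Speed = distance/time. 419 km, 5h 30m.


Distance: 419 km
Time: 5h 30m = 330 min = 330/60 = 11/2 hours
Speed = 419 ÷ (11/2) = 419 × 2 / 11 = 838/11 ≈ 76.2 km/h

76.2 km/h


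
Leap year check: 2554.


Rules: divisible by 4 AND (not by 100 OR by 400)
2554 ÷ 4 = 638 remainder 2 → not divisible by 4
Not divisible by 4 → not a leap year

No


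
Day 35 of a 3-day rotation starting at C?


Shifts: A, B, C
Start: C (index 2)
Day 35: (2 + 35 - 1) mod 3
= 36 mod 3
= 0
Index 0 → shift A

Shift A


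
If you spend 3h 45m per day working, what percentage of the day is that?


15.6%

Time: 225 minutes
Day: 1440 minutes
Percentage = (225/1440) × 100 ≈ 15.6%


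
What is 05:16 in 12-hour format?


Hour: 5
5 < 12 → AM

5:16 AM


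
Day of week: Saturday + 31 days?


Tuesday

Start: Saturday (index 5)
(5 + 31) mod 7
= 36 mod 7
= 1
Index 1 → Tuesday


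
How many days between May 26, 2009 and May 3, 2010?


From May 26, 2009 to May 3, 2010
Rest of May 2009: 31 - 26 = 5
Full months: June 30, July 31, August 31, September 30, October 31, November 30, December 31, January 31, February 2010 28, March 31, April 30
Days into May 2010: 3
Total = 5 + 30 + 31 + 31 + 30 + 31 + 30 + 31 + 31 + 28 + 31 + 30 + 3 = 342 days

342 days


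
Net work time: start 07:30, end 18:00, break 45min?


Total time = (18×60+0) - (7×60+30)
= 1080 - 450 = 630 min
Minus break: 630 - 45 = 585 min
= 9h 45m

9h 45m (585 minutes)


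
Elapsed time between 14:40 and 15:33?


End time in minutes: 15×60 + 33 = 933
Start time in minutes: 14×60 + 40 = 880
Difference = 933 - 880 = 53 minutes
= 0 hours 53 minutes

0h 53m


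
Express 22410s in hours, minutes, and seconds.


6h 13m 30s

Hours: 22410 ÷ 3600 = 6 remainder 810
Minutes: 810 ÷ 60 = 13 remainder 30
Seconds: 30


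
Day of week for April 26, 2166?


Saturday

Zeller's congruence:
q=26, m=4, k=66, j=21
h = (26 + ⌊13×5/5⌋ + 66 + ⌊66/4⌋ + ⌊21/4⌋ - 2×21) mod 7
= (26 + 13 + 66 + 16 + 5 - 42) mod 7
= 84 mod 7 = 0
h=0 → Saturday


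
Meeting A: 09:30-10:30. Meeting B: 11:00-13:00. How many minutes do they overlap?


Meeting A: 570-630 (in minutes from midnight)
Meeting B: 660-780
Overlap start = max(570, 660) = 660
Overlap end = min(630, 780) = 630
Overlap = max(0, 630 - 660) = 0 min

0 minutes


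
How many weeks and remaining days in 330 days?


Weeks: 330 ÷ 7 = 47 remainder 1

47 weeks 1 days


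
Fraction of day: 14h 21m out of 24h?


0.5979 (59.79%)

Total minutes: 14×60 + 21 = 861
Day = 24×60 = 1440 minutes
Fraction = 861/1440 ≈ 0.5979
As a percentage: 861/1440 × 100 ≈ 59.79%


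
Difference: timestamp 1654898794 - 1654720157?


178637 seconds (49.6 hours / 2.07 days)

Difference = 1654898794 - 1654720157 = 178637 seconds
In hours: 178637 / 3600 ≈ 49.6
In days: 178637 / 86400 ≈ 2.07


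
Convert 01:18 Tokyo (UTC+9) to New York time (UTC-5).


Time difference = UTC-5 - UTC+9 = -14 hours
New hour = (1 -14) mod 24
= -13 mod 24 = 11
Minutes unchanged → 11:18; -13 < 0 → previous day

11:18 (previous day)


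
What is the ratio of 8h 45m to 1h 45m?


Duration 1: 525 minutes
Duration 2: 105 minutes
Ratio = 525:105
GCD = 105
Simplified = 5:1
As a decimal: 5/1 = 5.00

5:1 (5.00)


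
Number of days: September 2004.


30 days

Month: September (month 9)
September has 30 days


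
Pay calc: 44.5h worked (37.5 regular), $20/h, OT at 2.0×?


$1030.00

Regular: 37.5h × $20 = $750.00
Overtime: 44.5 - 37.5 = 7.0h
OT pay: 7.0h × $20 × 2.0 = $280.00
Total = $750.00 + $280.00 = $1030.00


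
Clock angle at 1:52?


104.0°

Hour hand = 1×30 + 52×0.5 = 56.0°
Minute hand = 52×6 = 312°
Difference = |56.0 - 312| = 256.0°
Since > 180°: 360 - 256.0 = 104.0°


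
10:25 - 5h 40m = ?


Start: 625 minutes from midnight
Subtract: 340 minutes
Remaining: 625 - 340 = 285
Hours: 4, Minutes: 45

04:45


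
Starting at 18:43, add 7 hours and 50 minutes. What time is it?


Start: 1123 minutes from midnight
Add: 470 minutes
Total: 1593 minutes
Hours: 1593 ÷ 60 = 26 remainder 33
26 ≥ 24 → 26 - 24 = 2 (next day)

02:33 (next day)


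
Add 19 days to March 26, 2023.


Start: March 26, 2023
Add 19 days
March 26 → April 1: 31 - 26 + 1 = 6 days (19 - 6 = 13 left)
April 1 + 13 = April 14, 2023

April 14, 2023


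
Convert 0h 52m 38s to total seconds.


3158 seconds

Hours: 0 × 3600 = 0
Minutes: 52 × 60 = 3120
Seconds: 38
Total = 0 + 3120 + 38 = 3158


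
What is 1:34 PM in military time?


Input: 1:34 PM
PM: 1 + 12 = 13

13:34


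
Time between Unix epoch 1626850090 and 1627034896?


184806 seconds (51.3 hours / 2.14 days)

Difference = 1627034896 - 1626850090 = 184806 seconds
In hours: 184806 / 3600 ≈ 51.3
In days: 184806 / 86400 ≈ 2.14


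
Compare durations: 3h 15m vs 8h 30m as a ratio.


13:34 (0.38)

Duration 1: 195 minutes
Duration 2: 510 minutes
Ratio = 195:510
GCD = 15
Simplified = 13:34
As a decimal: 13/34 ≈ 0.38


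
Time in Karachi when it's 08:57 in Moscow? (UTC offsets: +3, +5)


10:57

Time difference = UTC+5 - UTC+3 = +2 hours
New hour = (8 + 2) mod 24
= 10 mod 24 = 10
Minutes unchanged → 10:57


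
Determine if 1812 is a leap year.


Yes

Rules: divisible by 4 AND (not by 100 OR by 400)
1812 ÷ 4 = 453 exactly → divisible by 4
1812 ÷ 100 = 18 remainder 12 → not divisible by 100
Divisible by 4 but not by 100 → leap year


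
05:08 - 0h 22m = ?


Start: 308 minutes from midnight
Subtract: 22 minutes
Remaining: 308 - 22 = 286
Hours: 4, Minutes: 46

04:46


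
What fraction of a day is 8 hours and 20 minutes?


Total minutes: 8×60 + 20 = 500
Day = 24×60 = 1440 minutes
Fraction = 500/1440 ≈ 0.3472
As a percentage: 500/1440 × 100 ≈ 34.72%

0.3472 (34.72%)


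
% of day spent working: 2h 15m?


9.4%

Time: 135 minutes
Day: 1440 minutes
Percentage = (135/1440) × 100 ≈ 9.4%


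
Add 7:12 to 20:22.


Start: 1222 minutes from midnight
Add: 432 minutes
Total: 1654 minutes
Hours: 1654 ÷ 60 = 27 remainder 34
27 ≥ 24 → 27 - 24 = 3 (next day)

03:34 (next day)


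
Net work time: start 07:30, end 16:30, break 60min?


Total time = (16×60+30) - (7×60+30)
= 990 - 450 = 540 min
Minus break: 540 - 60 = 480 min
= 8h 0m

8h 0m (480 minutes)


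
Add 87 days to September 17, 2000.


December 13, 2000

Start: September 17, 2000
Add 87 days
September 17 → October 1: 30 - 17 + 1 = 14 days (87 - 14 = 73 left)
October 1 → November 1: 31 - 1 + 1 = 31 days (73 - 31 = 42 left)
November 1 → December 1: 30 - 1 + 1 = 30 days (42 - 30 = 12 left)
December 1 + 12 = December 13, 2000


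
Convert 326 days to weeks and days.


Weeks: 326 ÷ 7 = 46 remainder 4

46 weeks 4 days


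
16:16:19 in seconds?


Hours: 16 × 3600 = 57600
Minutes: 16 × 60 = 960
Seconds: 19
Total = 57600 + 960 + 19 = 58579

58579 seconds


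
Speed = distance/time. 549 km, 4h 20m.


126.7 km/h

Distance: 549 km
Time: 4h 20m = 260 min = 260/60 = 13/3 hours
Speed = 549 ÷ (13/3) = 549 × 3 / 13 = 1647/13 ≈ 126.7 km/h


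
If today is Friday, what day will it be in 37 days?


Sunday

Start: Friday (index 4)
(4 + 37) mod 7
= 41 mod 7
= 6
Index 6 → Sunday


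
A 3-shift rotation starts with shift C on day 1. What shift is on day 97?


Shift C

Shifts: A, B, C
Start: C (index 2)
Day 97: (2 + 97 - 1) mod 3
= 98 mod 3
= 2
Index 2 → shift C


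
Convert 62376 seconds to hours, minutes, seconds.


17h 19m 36s

Hours: 62376 ÷ 3600 = 17 remainder 1176
Minutes: 1176 ÷ 60 = 19 remainder 36
Seconds: 36


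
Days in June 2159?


30 days

Month: June (month 6)
June has 30 days


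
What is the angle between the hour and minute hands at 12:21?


Hour hand (12 ≡ 0 on the dial): 0×30 + 21×0.5 = 10.5°
Minute hand = 21×6 = 126°
Difference = |10.5 - 126| = 115.5°

115.5°


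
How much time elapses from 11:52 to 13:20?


1h 28m

End time in minutes: 13×60 + 20 = 800
Start time in minutes: 11×60 + 52 = 712
Difference = 800 - 712 = 88 minutes
= 1 hours 28 minutes


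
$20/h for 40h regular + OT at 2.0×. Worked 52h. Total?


Regular: 40h × $20 = $800.00
Overtime: 52 - 40 = 12h
OT pay: 12h × $20 × 2.0 = $480.00
Total = $800.00 + $480.00 = $1280.00

$1280.00


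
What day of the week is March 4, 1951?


Sunday

Zeller's congruence:
q=4, m=3, k=51, j=19
h = (4 + ⌊13×4/5⌋ + 51 + ⌊51/4⌋ + ⌊19/4⌋ - 2×19) mod 7
= (4 + 10 + 51 + 12 + 4 - 38) mod 7
= 43 mod 7 = 1
h=1 → Sunday


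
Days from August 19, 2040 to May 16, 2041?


270 days

From August 19, 2040 to May 16, 2041
Rest of August 2040: 31 - 19 = 12
Full months: September 30, October 31, November 30, December 31, January 31, February 2041 28, March 31, April 30
Days into May 2041: 16
Total = 12 + 30 + 31 + 30 + 31 + 31 + 28 + 31 + 30 + 16 = 270 days


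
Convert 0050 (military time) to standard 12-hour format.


Hour: 0
0 → 12 AM (midnight)

12:50 AM


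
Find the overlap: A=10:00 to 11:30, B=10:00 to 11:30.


90 minutes

Meeting A: 600-690 (in minutes from midnight)
Meeting B: 600-690
Overlap start = max(600, 600) = 600
Overlap end = min(690, 690) = 690
Overlap = max(0, 690 - 600) = 90 min


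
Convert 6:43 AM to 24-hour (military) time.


06:43

Input: 6:43 AM
AM hour stays: 6


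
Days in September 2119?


Month: September (month 9)
September has 30 days

30 days


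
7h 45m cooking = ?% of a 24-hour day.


Time: 465 minutes
Day: 1440 minutes
Percentage = (465/1440) × 100 ≈ 32.3%

32.3%


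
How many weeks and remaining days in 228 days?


Weeks: 228 ÷ 7 = 32 remainder 4

32 weeks 4 days


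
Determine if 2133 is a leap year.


No

Rules: divisible by 4 AND (not by 100 OR by 400)
2133 ÷ 4 = 533 remainder 1 → not divisible by 4
Not divisible by 4 → not a leap year


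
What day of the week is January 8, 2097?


Zeller's congruence:
q=8, m=13, k=96, j=20
h = (8 + ⌊13×14/5⌋ + 96 + ⌊96/4⌋ + ⌊20/4⌋ - 2×20) mod 7
= (8 + 36 + 96 + 24 + 5 - 40) mod 7
= 129 mod 7 = 3
h=3 → Tuesday

Tuesday


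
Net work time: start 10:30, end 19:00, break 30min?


8h 0m (480 minutes)

Total time = (19×60+0) - (10×60+30)
= 1140 - 630 = 510 min
Minus break: 510 - 30 = 480 min
= 8h 0m


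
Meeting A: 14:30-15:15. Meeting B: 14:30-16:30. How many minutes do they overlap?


Meeting A: 870-915 (in minutes from midnight)
Meeting B: 870-990
Overlap start = max(870, 870) = 870
Overlap end = min(915, 990) = 915
Overlap = max(0, 915 - 870) = 45 min

45 minutes


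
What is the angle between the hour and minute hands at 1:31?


140.5°

Hour hand = 1×30 + 31×0.5 = 45.5°
Minute hand = 31×6 = 186°
Difference = |45.5 - 186| = 140.5°


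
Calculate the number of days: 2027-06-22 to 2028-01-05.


197 days

From June 22, 2027 to January 5, 2028
Rest of June 2027: 30 - 22 = 8
Full months: July 31, August 31, September 30, October 31, November 30, December 31
Days into January 2028: 5
Total = 8 + 31 + 31 + 30 + 31 + 30 + 31 + 5 = 197 days


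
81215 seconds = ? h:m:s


22h 33m 35s

Hours: 81215 ÷ 3600 = 22 remainder 2015
Minutes: 2015 ÷ 60 = 33 remainder 35
Seconds: 35


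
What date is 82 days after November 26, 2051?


February 16, 2052

Start: November 26, 2051
Add 82 days
November 26 → December 1: 30 - 26 + 1 = 5 days (82 - 5 = 77 left)
December 1 → January 1: 31 - 1 + 1 = 31 days (77 - 31 = 46 left)
January 1 → February 1: 31 - 1 + 1 = 31 days (46 - 31 = 15 left)
February 1 + 15 = February 16, 2052


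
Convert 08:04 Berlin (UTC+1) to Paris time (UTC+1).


Time difference = UTC+1 - UTC+1 = +0 hours
New hour = (8 + 0) mod 24
= 8 mod 24 = 8
Minutes unchanged → 08:04

08:04


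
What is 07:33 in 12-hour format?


7:33 AM

Hour: 7
7 < 12 → AM


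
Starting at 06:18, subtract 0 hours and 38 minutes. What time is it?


Start: 378 minutes from midnight
Subtract: 38 minutes
Remaining: 378 - 38 = 340
Hours: 5, Minutes: 40

05:40


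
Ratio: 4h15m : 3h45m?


17:15 (1.13)

Duration 1: 255 minutes
Duration 2: 225 minutes
Ratio = 255:225
GCD = 15
Simplified = 17:15
As a decimal: 17/15 ≈ 1.13


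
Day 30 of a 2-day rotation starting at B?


Shift A

Shifts: A, B
Start: B (index 1)
Day 30: (1 + 30 - 1) mod 2
= 30 mod 2
= 0
Index 0 → shift A


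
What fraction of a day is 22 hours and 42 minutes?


Total minutes: 22×60 + 42 = 1362
Day = 24×60 = 1440 minutes
Fraction = 1362/1440 ≈ 0.9458
As a percentage: 1362/1440 × 100 ≈ 94.58%

0.9458 (94.58%)


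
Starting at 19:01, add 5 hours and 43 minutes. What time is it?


Start: 1141 minutes from midnight
Add: 343 minutes
Total: 1484 minutes
Hours: 1484 ÷ 60 = 24 remainder 44
24 ≥ 24 → 24 - 24 = 0 (next day)

00:44 (next day)


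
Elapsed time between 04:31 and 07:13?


End time in minutes: 7×60 + 13 = 433
Start time in minutes: 4×60 + 31 = 271
Difference = 433 - 271 = 162 minutes
= 2 hours 42 minutes

2h 42m


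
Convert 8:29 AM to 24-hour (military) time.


08:29

Input: 8:29 AM
AM hour stays: 8


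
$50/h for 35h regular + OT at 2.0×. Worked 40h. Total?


Regular: 35h × $50 = $1750.00
Overtime: 40 - 35 = 5h
OT pay: 5h × $50 × 2.0 = $500.00
Total = $1750.00 + $500.00 = $2250.00

$2250.00


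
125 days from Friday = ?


Thursday

Start: Friday (index 4)
(4 + 125) mod 7
= 129 mod 7
= 3
Index 3 → Thursday


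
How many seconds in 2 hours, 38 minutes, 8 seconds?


Hours: 2 × 3600 = 7200
Minutes: 38 × 60 = 2280
Seconds: 8
Total = 7200 + 2280 + 8 = 9488

9488 seconds


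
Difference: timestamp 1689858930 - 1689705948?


Difference = 1689858930 - 1689705948 = 152982 seconds
In hours: 152982 / 3600 ≈ 42.5
In days: 152982 / 86400 ≈ 1.77

152982 seconds (42.5 hours / 1.77 days)


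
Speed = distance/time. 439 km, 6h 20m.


69.3 km/h

Distance: 439 km
Time: 6h 20m = 380 min = 380/60 = 19/3 hours
Speed = 439 ÷ (19/3) = 439 × 3 / 19 = 1317/19 ≈ 69.3 km/h


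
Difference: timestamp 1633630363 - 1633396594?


Difference = 1633630363 - 1633396594 = 233769 seconds
In hours: 233769 / 3600 ≈ 64.9
In days: 233769 / 86400 ≈ 2.71

233769 seconds (64.9 hours / 2.71 days)


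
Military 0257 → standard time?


Hour: 2
2 < 12 → AM

2:57 AM


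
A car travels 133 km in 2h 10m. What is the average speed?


61.4 km/h

Distance: 133 km
Time: 2h 10m = 130 min = 130/60 = 13/6 hours
Speed = 133 ÷ (13/6) = 133 × 6 / 13 = 798/13 ≈ 61.4 km/h


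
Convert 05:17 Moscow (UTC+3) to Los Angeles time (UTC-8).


18:17 (previous day)

Time difference = UTC-8 - UTC+3 = -11 hours
New hour = (5 -11) mod 24
= -6 mod 24 = 18
Minutes unchanged → 18:17; -6 < 0 → previous day


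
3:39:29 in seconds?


13169 seconds

Hours: 3 × 3600 = 10800
Minutes: 39 × 60 = 2340
Seconds: 29
Total = 10800 + 2340 + 29 = 13169


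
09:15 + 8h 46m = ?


18:01

Start: 555 minutes from midnight
Add: 526 minutes
Total: 1081 minutes
Hours: 1081 ÷ 60 = 18 remainder 1


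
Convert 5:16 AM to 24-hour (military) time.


05:16

Input: 5:16 AM
AM hour stays: 5


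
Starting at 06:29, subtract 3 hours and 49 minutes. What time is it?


02:40

Start: 389 minutes from midnight
Subtract: 229 minutes
Remaining: 389 - 229 = 160
Hours: 2, Minutes: 40


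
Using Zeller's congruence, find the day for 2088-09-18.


Zeller's congruence:
q=18, m=9, k=88, j=20
h = (18 + ⌊13×10/5⌋ + 88 + ⌊88/4⌋ + ⌊20/4⌋ - 2×20) mod 7
= (18 + 26 + 88 + 22 + 5 - 40) mod 7
= 119 mod 7 = 0
h=0 → Saturday

Saturday


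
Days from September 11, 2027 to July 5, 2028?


298 days

From September 11, 2027 to July 5, 2028
Rest of September 2027: 30 - 11 = 19
Full months: October 31, November 30, December 31, January 31, February 2028 29, March 31, April 30, May 31, June 30
Days into July 2028: 5
Total = 19 + 31 + 30 + 31 + 31 + 29 + 31 + 30 + 31 + 30 + 5 = 298 days


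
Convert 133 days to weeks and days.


Weeks: 133 ÷ 7 = 19 remainder 0

19 weeks 0 days


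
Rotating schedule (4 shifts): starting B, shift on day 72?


Shifts: A, B, C, D
Start: B (index 1)
Day 72: (1 + 72 - 1) mod 4
= 72 mod 4
= 0
Index 0 → shift A

Shift A


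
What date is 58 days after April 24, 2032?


Start: April 24, 2032
Add 58 days
April 24 → May 1: 30 - 24 + 1 = 7 days (58 - 7 = 51 left)
May 1 → June 1: 31 - 1 + 1 = 31 days (51 - 31 = 20 left)
June 1 + 20 = June 21, 2032

June 21, 2032


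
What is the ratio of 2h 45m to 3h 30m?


Duration 1: 165 minutes
Duration 2: 210 minutes
Ratio = 165:210
GCD = 15
Simplified = 11:14
As a decimal: 11/14 ≈ 0.79

11:14 (0.79)


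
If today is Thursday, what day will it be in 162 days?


Friday

Start: Thursday (index 3)
(3 + 162) mod 7
= 165 mod 7
= 4
Index 4 → Friday


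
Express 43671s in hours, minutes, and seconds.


Hours: 43671 ÷ 3600 = 12 remainder 471
Minutes: 471 ÷ 60 = 7 remainder 51
Seconds: 51

12h 7m 51s


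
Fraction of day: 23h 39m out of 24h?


Total minutes: 23×60 + 39 = 1419
Day = 24×60 = 1440 minutes
Fraction = 1419/1440 ≈ 0.9854
As a percentage: 1419/1440 × 100 ≈ 98.54%

0.9854 (98.54%)


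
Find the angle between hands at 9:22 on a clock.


149.0°

Hour hand = 9×30 + 22×0.5 = 281.0°
Minute hand = 22×6 = 132°
Difference = |281.0 - 132| = 149.0°


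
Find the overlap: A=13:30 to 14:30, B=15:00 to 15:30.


Meeting A: 810-870 (in minutes from midnight)
Meeting B: 900-930
Overlap start = max(810, 900) = 900
Overlap end = min(870, 930) = 870
Overlap = max(0, 870 - 900) = 0 min

0 minutes


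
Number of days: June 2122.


Month: June (month 6)
June has 30 days

30 days


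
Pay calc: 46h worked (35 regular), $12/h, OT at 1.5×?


Regular: 35h × $12 = $420.00
Overtime: 46 - 35 = 11h
OT pay: 11h × $12 × 1.5 = $198.00
Total = $420.00 + $198.00 = $618.00

$618.00


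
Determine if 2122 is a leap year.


Rules: divisible by 4 AND (not by 100 OR by 400)
2122 ÷ 4 = 530 remainder 2 → not divisible by 4
Not divisible by 4 → not a leap year

No


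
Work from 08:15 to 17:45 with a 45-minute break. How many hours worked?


Total time = (17×60+45) - (8×60+15)
= 1065 - 495 = 570 min
Minus break: 570 - 45 = 525 min
= 8h 45m

8h 45m (525 minutes)


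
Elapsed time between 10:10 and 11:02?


End time in minutes: 11×60 + 2 = 662
Start time in minutes: 10×60 + 10 = 610
Difference = 662 - 610 = 52 minutes
= 0 hours 52 minutes

0h 52m


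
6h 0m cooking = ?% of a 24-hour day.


Time: 360 minutes
Day: 1440 minutes
Percentage = (360/1440) × 100 = 25.0%

25.0%


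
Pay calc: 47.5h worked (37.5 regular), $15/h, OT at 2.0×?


Regular: 37.5h × $15 = $562.50
Overtime: 47.5 - 37.5 = 10.0h
OT pay: 10.0h × $15 × 2.0 = $300.00
Total = $562.50 + $300.00 = $862.50

$862.50


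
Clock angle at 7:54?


Hour hand = 7×30 + 54×0.5 = 237.0°
Minute hand = 54×6 = 324°
Difference = |237.0 - 324| = 87.0°

87.0°


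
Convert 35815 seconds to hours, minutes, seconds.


Hours: 35815 ÷ 3600 = 9 remainder 3415
Minutes: 3415 ÷ 60 = 56 remainder 55
Seconds: 55

9h 56m 55s


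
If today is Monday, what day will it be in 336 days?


Start: Monday (index 0)
(0 + 336) mod 7
= 336 mod 7
= 0
Index 0 → Monday

Monday


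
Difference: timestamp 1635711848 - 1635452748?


Difference = 1635711848 - 1635452748 = 259100 seconds
In hours: 259100 / 3600 ≈ 72.0
In days: 259100 / 86400 ≈ 3.00

259100 seconds (72.0 hours / 3.00 days)


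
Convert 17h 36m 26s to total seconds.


63386 seconds

Hours: 17 × 3600 = 61200
Minutes: 36 × 60 = 2160
Seconds: 26
Total = 61200 + 2160 + 26 = 63386


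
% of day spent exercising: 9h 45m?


Time: 585 minutes
Day: 1440 minutes
Percentage = (585/1440) × 100 ≈ 40.6%

40.6%


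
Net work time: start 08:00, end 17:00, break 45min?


Total time = (17×60+0) - (8×60+0)
= 1020 - 480 = 540 min
Minus break: 540 - 45 = 495 min
= 8h 15m

8h 15m (495 minutes)


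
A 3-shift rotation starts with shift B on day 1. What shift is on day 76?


Shifts: A, B, C
Start: B (index 1)
Day 76: (1 + 76 - 1) mod 3
= 76 mod 3
= 1
Index 1 → shift B

Shift B


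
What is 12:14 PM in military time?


12:14

Input: 12:14 PM
12 PM → 12 (noon)


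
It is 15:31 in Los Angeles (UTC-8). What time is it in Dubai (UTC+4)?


Time difference = UTC+4 - UTC-8 = +12 hours
New hour = (15 + 12) mod 24
= 27 mod 24 = 3
Minutes unchanged → 03:31; 27 ≥ 24 → next day

03:31 (next day)


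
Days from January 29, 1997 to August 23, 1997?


206 days

From January 29, 1997 to August 23, 1997
Rest of January 1997: 31 - 29 = 2
Full months: February 1997 28, March 31, April 30, May 31, June 30, July 31
Days into August 1997: 23
Total = 2 + 28 + 31 + 30 + 31 + 30 + 31 + 23 = 206 days


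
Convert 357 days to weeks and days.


51 weeks 0 days

Weeks: 357 ÷ 7 = 51 remainder 0


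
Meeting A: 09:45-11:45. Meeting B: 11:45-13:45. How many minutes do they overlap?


Meeting A: 585-705 (in minutes from midnight)
Meeting B: 705-825
Overlap start = max(585, 705) = 705
Overlap end = min(705, 825) = 705
Overlap = max(0, 705 - 705) = 0 min

0 minutes


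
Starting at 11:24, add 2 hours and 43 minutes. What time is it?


14:07

Start: 684 minutes from midnight
Add: 163 minutes
Total: 847 minutes
Hours: 847 ÷ 60 = 14 remainder 7


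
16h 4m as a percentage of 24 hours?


0.6694 (66.94%)

Total minutes: 16×60 + 4 = 964
Day = 24×60 = 1440 minutes
Fraction = 964/1440 ≈ 0.6694
As a percentage: 964/1440 × 100 ≈ 66.94%


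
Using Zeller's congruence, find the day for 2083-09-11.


Saturday

Zeller's congruence:
q=11, m=9, k=83, j=20
h = (11 + ⌊13×10/5⌋ + 83 + ⌊83/4⌋ + ⌊20/4⌋ - 2×20) mod 7
= (11 + 26 + 83 + 20 + 5 - 40) mod 7
= 105 mod 7 = 0
h=0 → Saturday


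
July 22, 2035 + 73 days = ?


October 3, 2035

Start: July 22, 2035
Add 73 days
July 22 → August 1: 31 - 22 + 1 = 10 days (73 - 10 = 63 left)
August 1 → September 1: 31 - 1 + 1 = 31 days (63 - 31 = 32 left)
September 1 → October 1: 30 - 1 + 1 = 30 days (32 - 30 = 2 left)
October 1 + 2 = October 3, 2035


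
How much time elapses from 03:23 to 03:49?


End time in minutes: 3×60 + 49 = 229
Start time in minutes: 3×60 + 23 = 203
Difference = 229 - 203 = 26 minutes
= 0 hours 26 minutes

0h 26m


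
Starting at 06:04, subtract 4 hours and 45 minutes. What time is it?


01:19

Start: 364 minutes from midnight
Subtract: 285 minutes
Remaining: 364 - 285 = 79
Hours: 1, Minutes: 19


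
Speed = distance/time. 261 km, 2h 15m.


Distance: 261 km
Time: 2h 15m = 135 min = 135/60 = 9/4 hours
Speed = 261 ÷ (9/4) = 261 × 4 / 9 = 1044/9 = 116.0 km/h

116.0 km/h


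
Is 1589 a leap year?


Rules: divisible by 4 AND (not by 100 OR by 400)
1589 ÷ 4 = 397 remainder 1 → not divisible by 4
Not divisible by 4 → not a leap year

No


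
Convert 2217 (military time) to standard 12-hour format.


10:17 PM

Hour: 22
22 - 12 = 10 → PM


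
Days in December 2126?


31 days

Month: December (month 12)
December has 31 days


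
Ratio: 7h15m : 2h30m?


29:10 (2.90)

Duration 1: 435 minutes
Duration 2: 150 minutes
Ratio = 435:150
GCD = 15
Simplified = 29:10
As a decimal: 29/10 = 2.90


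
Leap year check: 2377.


No

Rules: divisible by 4 AND (not by 100 OR by 400)
2377 ÷ 4 = 594 remainder 1 → not divisible by 4
Not divisible by 4 → not a leap year


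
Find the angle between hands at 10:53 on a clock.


Hour hand = 10×30 + 53×0.5 = 326.5°
Minute hand = 53×6 = 318°
Difference = |326.5 - 318| = 8.5°

8.5°


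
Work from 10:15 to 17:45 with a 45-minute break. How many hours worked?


6h 45m (405 minutes)

Total time = (17×60+45) - (10×60+15)
= 1065 - 615 = 450 min
Minus break: 450 - 45 = 405 min
= 6h 45m


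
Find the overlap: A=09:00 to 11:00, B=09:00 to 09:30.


Meeting A: 540-660 (in minutes from midnight)
Meeting B: 540-570
Overlap start = max(540, 540) = 540
Overlap end = min(660, 570) = 570
Overlap = max(0, 570 - 540) = 30 min

30 minutes


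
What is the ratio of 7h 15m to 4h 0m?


Duration 1: 435 minutes
Duration 2: 240 minutes
Ratio = 435:240
GCD = 15
Simplified = 29:16
As a decimal: 29/16 ≈ 1.81

29:16 (1.81)


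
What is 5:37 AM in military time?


05:37

Input: 5:37 AM
AM hour stays: 5


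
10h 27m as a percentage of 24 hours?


0.4354 (43.54%)

Total minutes: 10×60 + 27 = 627
Day = 24×60 = 1440 minutes
Fraction = 627/1440 ≈ 0.4354
As a percentage: 627/1440 × 100 ≈ 43.54%


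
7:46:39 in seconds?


27999 seconds

Hours: 7 × 3600 = 25200
Minutes: 46 × 60 = 2760
Seconds: 39
Total = 25200 + 2760 + 39 = 27999


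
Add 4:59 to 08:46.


13:45

Start: 526 minutes from midnight
Add: 299 minutes
Total: 825 minutes
Hours: 825 ÷ 60 = 13 remainder 45


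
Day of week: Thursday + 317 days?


Saturday

Start: Thursday (index 3)
(3 + 317) mod 7
= 320 mod 7
= 5
Index 5 → Saturday


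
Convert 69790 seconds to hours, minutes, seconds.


19h 23m 10s

Hours: 69790 ÷ 3600 = 19 remainder 1390
Minutes: 1390 ÷ 60 = 23 remainder 10
Seconds: 10


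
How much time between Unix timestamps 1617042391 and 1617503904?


461513 seconds (128.2 hours / 5.34 days)

Difference = 1617503904 - 1617042391 = 461513 seconds
In hours: 461513 / 3600 ≈ 128.2
In days: 461513 / 86400 ≈ 5.34


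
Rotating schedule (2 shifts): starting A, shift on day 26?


Shifts: A, B
Start: A (index 0)
Day 26: (0 + 26 - 1) mod 2
= 25 mod 2
= 1
Index 1 → shift B

Shift B


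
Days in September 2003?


Month: September (month 9)
September has 30 days

30 days


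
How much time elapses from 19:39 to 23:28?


End time in minutes: 23×60 + 28 = 1408
Start time in minutes: 19×60 + 39 = 1179
Difference = 1408 - 1179 = 229 minutes
= 3 hours 49 minutes

3h 49m


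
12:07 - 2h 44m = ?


09:23

Start: 727 minutes from midnight
Subtract: 164 minutes
Remaining: 727 - 164 = 563
Hours: 9, Minutes: 23


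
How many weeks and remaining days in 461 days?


65 weeks 6 days

Weeks: 461 ÷ 7 = 65 remainder 6


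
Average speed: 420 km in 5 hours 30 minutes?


76.4 km/h

Distance: 420 km
Time: 5h 30m = 330 min = 330/60 = 11/2 hours
Speed = 420 ÷ (11/2) = 420 × 2 / 11 = 840/11 ≈ 76.4 km/h


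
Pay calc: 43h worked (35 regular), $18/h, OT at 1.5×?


Regular: 35h × $18 = $630.00
Overtime: 43 - 35 = 8h
OT pay: 8h × $18 × 1.5 = $216.00
Total = $630.00 + $216.00 = $846.00

$846.00


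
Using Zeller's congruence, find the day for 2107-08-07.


Sunday

Zeller's congruence:
q=7, m=8, k=7, j=21
h = (7 + ⌊13×9/5⌋ + 7 + ⌊7/4⌋ + ⌊21/4⌋ - 2×21) mod 7
= (7 + 23 + 7 + 1 + 5 - 42) mod 7
= 1 mod 7 = 1
h=1 → Sunday


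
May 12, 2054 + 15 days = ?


May 27, 2054

Start: May 12, 2054
Add 15 days
May 12 + 15 = May 27, 2054


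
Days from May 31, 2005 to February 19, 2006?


From May 31, 2005 to February 19, 2006
Rest of May 2005: 31 - 31 = 0
Full months: June 30, July 31, August 31, September 30, October 31, November 30, December 31, January 31
Days into February 2006: 19
Total = 0 + 30 + 31 + 31 + 30 + 31 + 30 + 31 + 31 + 19 = 264 days

264 days


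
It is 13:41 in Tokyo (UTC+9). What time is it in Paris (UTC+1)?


Time difference = UTC+1 - UTC+9 = -8 hours
New hour = (13 -8) mod 24
= 5 mod 24 = 5
Minutes unchanged → 05:41

05:41


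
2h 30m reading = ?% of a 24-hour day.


Time: 150 minutes
Day: 1440 minutes
Percentage = (150/1440) × 100 ≈ 10.4%

10.4%


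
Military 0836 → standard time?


8:36 AM

Hour: 8
8 < 12 → AM


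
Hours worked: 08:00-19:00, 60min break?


Total time = (19×60+0) - (8×60+0)
= 1140 - 480 = 660 min
Minus break: 660 - 60 = 600 min
= 10h 0m

10h 0m (600 minutes)


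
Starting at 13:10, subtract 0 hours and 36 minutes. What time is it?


Start: 790 minutes from midnight
Subtract: 36 minutes
Remaining: 790 - 36 = 754
Hours: 12, Minutes: 34

12:34


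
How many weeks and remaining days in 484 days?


Weeks: 484 ÷ 7 = 69 remainder 1

69 weeks 1 days


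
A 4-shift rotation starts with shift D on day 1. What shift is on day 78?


Shift A

Shifts: A, B, C, D
Start: D (index 3)
Day 78: (3 + 78 - 1) mod 4
= 80 mod 4
= 0
Index 0 → shift A


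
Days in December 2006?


Month: December (month 12)
December has 31 days

31 days


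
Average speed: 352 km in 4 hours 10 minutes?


Distance: 352 km
Time: 4h 10m = 250 min = 250/60 = 25/6 hours
Speed = 352 ÷ (25/6) = 352 × 6 / 25 = 2112/25 ≈ 84.5 km/h

84.5 km/h


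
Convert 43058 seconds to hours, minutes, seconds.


11h 57m 38s

Hours: 43058 ÷ 3600 = 11 remainder 3458
Minutes: 3458 ÷ 60 = 57 remainder 38
Seconds: 38


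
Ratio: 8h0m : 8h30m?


Duration 1: 480 minutes
Duration 2: 510 minutes
Ratio = 480:510
GCD = 30
Simplified = 16:17
As a decimal: 16/17 ≈ 0.94

16:17 (0.94)


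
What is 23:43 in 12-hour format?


Hour: 23
23 - 12 = 11 → PM

11:43 PM


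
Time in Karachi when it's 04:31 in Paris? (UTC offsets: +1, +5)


Time difference = UTC+5 - UTC+1 = +4 hours
New hour = (4 + 4) mod 24
= 8 mod 24 = 8
Minutes unchanged → 08:31

08:31


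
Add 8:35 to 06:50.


15:25

Start: 410 minutes from midnight
Add: 515 minutes
Total: 925 minutes
Hours: 925 ÷ 60 = 15 remainder 25


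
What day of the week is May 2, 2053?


Friday

Zeller's congruence:
q=2, m=5, k=53, j=20
h = (2 + ⌊13×6/5⌋ + 53 + ⌊53/4⌋ + ⌊20/4⌋ - 2×20) mod 7
= (2 + 15 + 53 + 13 + 5 - 40) mod 7
= 48 mod 7 = 6
h=6 → Friday


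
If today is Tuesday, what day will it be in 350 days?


Tuesday

Start: Tuesday (index 1)
(1 + 350) mod 7
= 351 mod 7
= 1
Index 1 → Tuesday


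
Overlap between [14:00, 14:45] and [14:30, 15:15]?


15 minutes

Meeting A: 840-885 (in minutes from midnight)
Meeting B: 870-915
Overlap start = max(840, 870) = 870
Overlap end = min(885, 915) = 885
Overlap = max(0, 885 - 870) = 15 min


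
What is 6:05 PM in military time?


Input: 6:05 PM
PM: 6 + 12 = 18

18:05


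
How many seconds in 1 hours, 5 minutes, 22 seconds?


3922 seconds

Hours: 1 × 3600 = 3600
Minutes: 5 × 60 = 300
Seconds: 22
Total = 3600 + 300 + 22 = 3922


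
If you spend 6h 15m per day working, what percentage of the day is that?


26.0%

Time: 375 minutes
Day: 1440 minutes
Percentage = (375/1440) × 100 ≈ 26.0%


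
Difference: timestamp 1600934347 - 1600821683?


Difference = 1600934347 - 1600821683 = 112664 seconds
In hours: 112664 / 3600 ≈ 31.3
In days: 112664 / 86400 ≈ 1.30

112664 seconds (31.3 hours / 1.30 days)


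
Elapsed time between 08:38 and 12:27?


End time in minutes: 12×60 + 27 = 747
Start time in minutes: 8×60 + 38 = 518
Difference = 747 - 518 = 229 minutes
= 3 hours 49 minutes

3h 49m


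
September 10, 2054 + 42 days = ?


October 22, 2054

Start: September 10, 2054
Add 42 days
September 10 → October 1: 30 - 10 + 1 = 21 days (42 - 21 = 21 left)
October 1 + 21 = October 22, 2054


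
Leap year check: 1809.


Rules: divisible by 4 AND (not by 100 OR by 400)
1809 ÷ 4 = 452 remainder 1 → not divisible by 4
Not divisible by 4 → not a leap year

No


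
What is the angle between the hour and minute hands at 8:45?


Hour hand = 8×30 + 45×0.5 = 262.5°
Minute hand = 45×6 = 270°
Difference = |262.5 - 270| = 7.5°

7.5°


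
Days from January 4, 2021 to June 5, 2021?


152 days

From January 4, 2021 to June 5, 2021
Rest of January 2021: 31 - 4 = 27
Full months: February 2021 28, March 31, April 30, May 31
Days into June 2021: 5
Total = 27 + 28 + 31 + 30 + 31 + 5 = 152 days


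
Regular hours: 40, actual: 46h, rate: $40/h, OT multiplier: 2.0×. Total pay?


$2080.00

Regular: 40h × $40 = $1600.00
Overtime: 46 - 40 = 6h
OT pay: 6h × $40 × 2.0 = $480.00
Total = $1600.00 + $480.00 = $2080.00


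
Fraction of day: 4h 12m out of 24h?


Total minutes: 4×60 + 12 = 252
Day = 24×60 = 1440 minutes
Fraction = 252/1440 = 0.1750
As a percentage: 252/1440 × 100 = 17.50%

0.1750 (17.50%)


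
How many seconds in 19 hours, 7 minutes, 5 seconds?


68825 seconds

Hours: 19 × 3600 = 68400
Minutes: 7 × 60 = 420
Seconds: 5
Total = 68400 + 420 + 5 = 68825


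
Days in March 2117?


31 days

Month: March (month 3)
March has 31 days


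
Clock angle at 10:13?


131.5°

Hour hand = 10×30 + 13×0.5 = 306.5°
Minute hand = 13×6 = 78°
Difference = |306.5 - 78| = 228.5°
Since > 180°: 360 - 228.5 = 131.5°


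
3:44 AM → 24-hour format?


Input: 3:44 AM
AM hour stays: 3

03:44


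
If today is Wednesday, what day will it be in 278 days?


Start: Wednesday (index 2)
(2 + 278) mod 7
= 280 mod 7
= 0
Index 0 → Monday

Monday


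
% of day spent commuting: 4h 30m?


Time: 270 minutes
Day: 1440 minutes
Percentage = (270/1440) × 100 ≈ 18.8%

18.8%


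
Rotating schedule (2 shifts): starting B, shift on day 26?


Shift A

Shifts: A, B
Start: B (index 1)
Day 26: (1 + 26 - 1) mod 2
= 26 mod 2
= 0
Index 0 → shift A


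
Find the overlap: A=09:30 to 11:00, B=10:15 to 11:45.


Meeting A: 570-660 (in minutes from midnight)
Meeting B: 615-705
Overlap start = max(570, 615) = 615
Overlap end = min(660, 705) = 660
Overlap = max(0, 660 - 615) = 45 min

45 minutes


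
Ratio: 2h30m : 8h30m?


5:17 (0.29)

Duration 1: 150 minutes
Duration 2: 510 minutes
Ratio = 150:510
GCD = 30
Simplified = 5:17
As a decimal: 5/17 ≈ 0.29


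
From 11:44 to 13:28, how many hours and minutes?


1h 44m

End time in minutes: 13×60 + 28 = 808
Start time in minutes: 11×60 + 44 = 704
Difference = 808 - 704 = 104 minutes
= 1 hours 44 minutes
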